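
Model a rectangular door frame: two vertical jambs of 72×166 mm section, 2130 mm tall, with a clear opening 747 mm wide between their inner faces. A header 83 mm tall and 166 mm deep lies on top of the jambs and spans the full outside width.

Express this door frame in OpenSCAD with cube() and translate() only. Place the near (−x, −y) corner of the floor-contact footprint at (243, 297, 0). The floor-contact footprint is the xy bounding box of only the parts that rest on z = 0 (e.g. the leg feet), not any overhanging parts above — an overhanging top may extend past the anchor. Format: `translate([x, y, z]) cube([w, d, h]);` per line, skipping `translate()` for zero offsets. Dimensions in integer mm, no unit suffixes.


translate([243, 297, 0]) cube([72, 166, 2130]);
translate([1062, 297, 0]) cube([72, 166, 2130]);
translate([243, 297, 2130]) cube([891, 166, 83]);


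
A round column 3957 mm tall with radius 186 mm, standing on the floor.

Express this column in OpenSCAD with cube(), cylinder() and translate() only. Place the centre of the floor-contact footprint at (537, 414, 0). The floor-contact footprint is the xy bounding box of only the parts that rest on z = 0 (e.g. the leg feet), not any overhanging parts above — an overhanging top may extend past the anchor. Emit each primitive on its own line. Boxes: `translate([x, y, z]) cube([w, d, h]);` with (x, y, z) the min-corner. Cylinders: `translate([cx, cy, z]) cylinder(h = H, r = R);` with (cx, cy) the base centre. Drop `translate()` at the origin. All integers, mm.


translate([537, 414, 0]) cylinder(h = 3957, r = 186);


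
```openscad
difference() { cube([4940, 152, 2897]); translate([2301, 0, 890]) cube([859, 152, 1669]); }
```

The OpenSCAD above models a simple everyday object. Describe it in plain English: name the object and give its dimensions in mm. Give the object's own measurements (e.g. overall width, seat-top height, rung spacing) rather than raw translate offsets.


A wall 4940 mm long (x), 152 mm thick (y), 2897 mm tall, with a rectangular window opening cut through it. The opening is 859 mm wide and 1669 mm tall; its sill is at z = 890 mm and its near (−x) edge is 2301 mm from the wall's −x end. The opening passes through the full wall thickness.


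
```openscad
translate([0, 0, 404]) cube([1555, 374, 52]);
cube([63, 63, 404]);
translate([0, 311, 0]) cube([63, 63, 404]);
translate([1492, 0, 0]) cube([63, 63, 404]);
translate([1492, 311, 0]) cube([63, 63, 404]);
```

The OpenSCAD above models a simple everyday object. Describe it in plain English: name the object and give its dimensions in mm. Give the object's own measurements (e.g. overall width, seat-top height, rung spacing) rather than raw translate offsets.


A long wooden bench with a 1555 mm (x) × 374 mm (y) seat, 52 mm thick, its top surface 456 mm above the floor. Four 63 mm square legs at the seat corners, flush with the edges, run from z = 0 to the seat underside.


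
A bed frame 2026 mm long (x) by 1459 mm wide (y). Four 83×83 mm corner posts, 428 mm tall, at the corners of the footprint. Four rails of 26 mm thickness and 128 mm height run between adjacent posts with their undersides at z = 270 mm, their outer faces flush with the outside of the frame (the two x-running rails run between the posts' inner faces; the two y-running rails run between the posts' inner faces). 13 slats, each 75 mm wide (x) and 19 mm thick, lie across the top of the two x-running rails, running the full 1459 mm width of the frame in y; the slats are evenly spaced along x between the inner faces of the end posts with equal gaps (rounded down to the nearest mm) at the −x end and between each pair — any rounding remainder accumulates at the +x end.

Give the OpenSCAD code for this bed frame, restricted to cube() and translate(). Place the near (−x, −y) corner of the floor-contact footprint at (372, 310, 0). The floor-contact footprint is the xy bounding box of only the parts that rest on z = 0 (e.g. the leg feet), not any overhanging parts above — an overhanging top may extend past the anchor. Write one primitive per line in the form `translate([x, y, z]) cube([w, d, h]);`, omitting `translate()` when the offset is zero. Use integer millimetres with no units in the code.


// slat z = rail_z + rail_h = 270 + 128 = 398
// slat gap = ⌊(1860 − 13·75) / 14⌋ = 63
translate([372, 310, 0]) cube([83, 83, 428]);
translate([372, 1686, 0]) cube([83, 83, 428]);
translate([2315, 310, 0]) cube([83, 83, 428]);
translate([2315, 1686, 0]) cube([83, 83, 428]);
translate([455, 310, 270]) cube([1860, 26, 128]);
translate([455, 1743, 270]) cube([1860, 26, 128]);
translate([372, 393, 270]) cube([26, 1293, 128]);
translate([2372, 393, 270]) cube([26, 1293, 128]);
translate([518, 310, 398]) cube([75, 1459, 19]);
translate([656, 310, 398]) cube([75, 1459, 19]);
translate([794, 310, 398]) cube([75, 1459, 19]);
translate([932, 310, 398]) cube([75, 1459, 19]);
translate([1070, 310, 398]) cube([75, 1459, 19]);
translate([1208, 310, 398]) cube([75, 1459, 19]);
translate([1346, 310, 398]) cube([75, 1459, 19]);
translate([1484, 310, 398]) cube([75, 1459, 19]);
translate([1622, 310, 398]) cube([75, 1459, 19]);
translate([1760, 310, 398]) cube([75, 1459, 19]);
translate([1898, 310, 398]) cube([75, 1459, 19]);
translate([2036, 310, 398]) cube([75, 1459, 19]);
translate([2174, 310, 398]) cube([75, 1459, 19]);


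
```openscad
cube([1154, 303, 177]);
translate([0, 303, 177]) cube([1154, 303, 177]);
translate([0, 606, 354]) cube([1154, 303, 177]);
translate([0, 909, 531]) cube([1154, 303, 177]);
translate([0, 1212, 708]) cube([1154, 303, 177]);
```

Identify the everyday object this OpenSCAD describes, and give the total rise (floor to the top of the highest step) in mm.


A staircase. The total rise is 885 mm.

5 identical blocks, each offset up and back from the previous — a staircase. Each step is 177 mm tall and there are 5 of them, so the total rise is 5 × 177 = 885 mm.


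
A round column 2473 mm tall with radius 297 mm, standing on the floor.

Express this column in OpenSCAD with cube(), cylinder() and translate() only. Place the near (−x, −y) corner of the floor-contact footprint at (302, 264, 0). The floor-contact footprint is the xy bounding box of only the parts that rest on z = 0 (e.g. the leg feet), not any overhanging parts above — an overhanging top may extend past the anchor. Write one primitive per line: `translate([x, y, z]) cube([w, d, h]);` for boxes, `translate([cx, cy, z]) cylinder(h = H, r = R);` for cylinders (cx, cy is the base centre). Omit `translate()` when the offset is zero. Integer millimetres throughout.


translate([599, 561, 0]) cylinder(h = 2473, r = 297);


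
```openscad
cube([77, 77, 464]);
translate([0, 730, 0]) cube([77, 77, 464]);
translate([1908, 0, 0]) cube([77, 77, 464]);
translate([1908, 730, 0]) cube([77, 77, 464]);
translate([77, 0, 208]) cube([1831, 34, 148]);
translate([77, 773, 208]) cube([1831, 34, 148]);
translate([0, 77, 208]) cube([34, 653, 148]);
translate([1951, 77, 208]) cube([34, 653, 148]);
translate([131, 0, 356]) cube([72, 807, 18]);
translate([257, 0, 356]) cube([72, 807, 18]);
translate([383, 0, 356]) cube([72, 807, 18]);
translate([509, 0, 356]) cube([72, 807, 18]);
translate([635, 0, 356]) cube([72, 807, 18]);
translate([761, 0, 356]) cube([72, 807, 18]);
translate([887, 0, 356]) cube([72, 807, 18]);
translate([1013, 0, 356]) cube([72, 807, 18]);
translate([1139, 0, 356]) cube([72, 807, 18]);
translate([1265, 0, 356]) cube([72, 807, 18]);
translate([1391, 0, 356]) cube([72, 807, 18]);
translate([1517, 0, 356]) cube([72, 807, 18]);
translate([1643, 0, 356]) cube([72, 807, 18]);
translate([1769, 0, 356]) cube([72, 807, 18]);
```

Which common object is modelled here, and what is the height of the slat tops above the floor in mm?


A bed frame. The slat-top height is 374 mm.

Four posts, four rails, and a row of slats — a bed frame. Slats sit on the rails at z = 208 + 148 = 356; with slat thickness 18, the top is 374 mm.


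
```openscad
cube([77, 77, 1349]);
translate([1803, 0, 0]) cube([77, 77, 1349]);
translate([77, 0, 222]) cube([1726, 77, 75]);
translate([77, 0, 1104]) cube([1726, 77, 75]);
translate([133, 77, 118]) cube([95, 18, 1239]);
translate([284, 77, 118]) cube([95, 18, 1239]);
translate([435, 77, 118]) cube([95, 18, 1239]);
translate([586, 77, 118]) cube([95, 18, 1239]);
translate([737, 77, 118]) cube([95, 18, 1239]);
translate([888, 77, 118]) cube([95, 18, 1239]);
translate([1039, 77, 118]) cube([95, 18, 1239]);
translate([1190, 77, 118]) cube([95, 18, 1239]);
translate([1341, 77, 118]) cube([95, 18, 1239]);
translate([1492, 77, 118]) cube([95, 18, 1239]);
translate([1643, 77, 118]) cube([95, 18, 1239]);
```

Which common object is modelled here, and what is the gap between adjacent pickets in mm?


A fence section. The picket gap is 56 mm.

Two posts, two rails, 11 pickets — a fence section. Span 1726 mm holds 11 pickets of 95 mm with 12 equal gaps: ⌊(1726 − 11·95) / 12⌋ = 56 mm.


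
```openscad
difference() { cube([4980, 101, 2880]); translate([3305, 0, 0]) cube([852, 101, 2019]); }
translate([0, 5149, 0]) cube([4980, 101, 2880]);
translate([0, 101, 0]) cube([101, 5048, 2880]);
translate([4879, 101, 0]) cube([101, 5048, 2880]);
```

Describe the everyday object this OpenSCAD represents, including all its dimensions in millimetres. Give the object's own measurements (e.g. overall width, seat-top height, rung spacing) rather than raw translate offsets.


A single room: four walls, each 2880 mm tall and 101 mm thick, enclosing an outside footprint 4980×5250 mm (x × y), no floor or roof. The front and back walls (−y and +y sides) run the full x-width; the side walls fit between their inner faces. A door opening 852 mm wide and 2019 mm tall is cut through the front wall from the floor up, its −x edge 3305 mm from the wall's −x end.


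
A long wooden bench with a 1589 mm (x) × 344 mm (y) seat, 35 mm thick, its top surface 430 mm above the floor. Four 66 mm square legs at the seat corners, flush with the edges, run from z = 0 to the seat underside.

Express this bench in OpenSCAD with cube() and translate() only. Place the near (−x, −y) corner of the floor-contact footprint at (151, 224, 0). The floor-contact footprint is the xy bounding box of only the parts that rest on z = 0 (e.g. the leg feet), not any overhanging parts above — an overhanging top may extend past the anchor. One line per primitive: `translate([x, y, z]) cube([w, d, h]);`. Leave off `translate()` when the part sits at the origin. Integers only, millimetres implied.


translate([151, 224, 395]) cube([1589, 344, 35]);
translate([151, 224, 0]) cube([66, 66, 395]);
translate([151, 502, 0]) cube([66, 66, 395]);
translate([1674, 224, 0]) cube([66, 66, 395]);
translate([1674, 502, 0]) cube([66, 66, 395]);


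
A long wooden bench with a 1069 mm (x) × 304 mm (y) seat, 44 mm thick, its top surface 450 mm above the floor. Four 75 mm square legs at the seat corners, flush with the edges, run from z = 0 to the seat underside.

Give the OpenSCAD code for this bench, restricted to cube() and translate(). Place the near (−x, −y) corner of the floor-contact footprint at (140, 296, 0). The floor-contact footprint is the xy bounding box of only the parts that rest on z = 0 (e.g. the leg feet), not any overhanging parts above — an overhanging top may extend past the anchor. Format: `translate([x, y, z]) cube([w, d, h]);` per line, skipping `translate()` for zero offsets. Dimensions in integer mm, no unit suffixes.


translate([140, 296, 406]) cube([1069, 304, 44]);
translate([140, 296, 0]) cube([75, 75, 406]);
translate([140, 525, 0]) cube([75, 75, 406]);
translate([1134, 296, 0]) cube([75, 75, 406]);
translate([1134, 525, 0]) cube([75, 75, 406]);


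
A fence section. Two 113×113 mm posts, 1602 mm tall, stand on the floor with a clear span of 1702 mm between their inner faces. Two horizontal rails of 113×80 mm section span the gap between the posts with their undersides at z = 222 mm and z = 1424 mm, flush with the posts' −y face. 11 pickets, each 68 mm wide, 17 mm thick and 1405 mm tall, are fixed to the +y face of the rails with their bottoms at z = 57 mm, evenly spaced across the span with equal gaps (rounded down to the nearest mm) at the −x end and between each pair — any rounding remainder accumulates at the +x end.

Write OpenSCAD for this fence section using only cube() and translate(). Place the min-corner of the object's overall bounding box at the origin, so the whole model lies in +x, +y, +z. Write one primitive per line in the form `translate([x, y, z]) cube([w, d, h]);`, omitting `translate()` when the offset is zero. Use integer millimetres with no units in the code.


cube([113, 113, 1602]);
translate([1815, 0, 0]) cube([113, 113, 1602]);
translate([113, 0, 222]) cube([1702, 113, 80]);
translate([113, 0, 1424]) cube([1702, 113, 80]);
translate([192, 113, 57]) cube([68, 17, 1405]);
translate([339, 113, 57]) cube([68, 17, 1405]);
translate([486, 113, 57]) cube([68, 17, 1405]);
translate([633, 113, 57]) cube([68, 17, 1405]);
translate([780, 113, 57]) cube([68, 17, 1405]);
translate([927, 113, 57]) cube([68, 17, 1405]);
translate([1074, 113, 57]) cube([68, 17, 1405]);
translate([1221, 113, 57]) cube([68, 17, 1405]);
translate([1368, 113, 57]) cube([68, 17, 1405]);
translate([1515, 113, 57]) cube([68, 17, 1405]);
translate([1662, 113, 57]) cube([68, 17, 1405]);


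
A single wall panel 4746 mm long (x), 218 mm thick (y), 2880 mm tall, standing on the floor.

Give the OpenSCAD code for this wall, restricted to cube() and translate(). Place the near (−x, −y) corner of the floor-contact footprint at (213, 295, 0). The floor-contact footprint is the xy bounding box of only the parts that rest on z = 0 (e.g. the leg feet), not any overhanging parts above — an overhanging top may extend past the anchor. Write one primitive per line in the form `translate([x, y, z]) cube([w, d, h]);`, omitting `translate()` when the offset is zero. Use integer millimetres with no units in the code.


translate([213, 295, 0]) cube([4746, 218, 2880]);


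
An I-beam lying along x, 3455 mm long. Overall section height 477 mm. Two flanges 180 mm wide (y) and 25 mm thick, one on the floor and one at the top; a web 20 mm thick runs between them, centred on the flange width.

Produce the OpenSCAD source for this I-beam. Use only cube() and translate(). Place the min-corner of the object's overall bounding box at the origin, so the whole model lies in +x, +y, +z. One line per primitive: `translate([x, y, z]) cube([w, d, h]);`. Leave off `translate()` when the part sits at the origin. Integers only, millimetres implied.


cube([3455, 180, 25]);
translate([0, 80, 25]) cube([3455, 20, 427]);
translate([0, 0, 452]) cube([3455, 180, 25]);


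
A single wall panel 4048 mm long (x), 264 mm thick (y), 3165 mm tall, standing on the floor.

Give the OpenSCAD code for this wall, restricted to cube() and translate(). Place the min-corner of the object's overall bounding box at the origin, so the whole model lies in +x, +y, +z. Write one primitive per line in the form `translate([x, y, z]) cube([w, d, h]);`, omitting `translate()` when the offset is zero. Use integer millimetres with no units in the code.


cube([4048, 264, 3165]);


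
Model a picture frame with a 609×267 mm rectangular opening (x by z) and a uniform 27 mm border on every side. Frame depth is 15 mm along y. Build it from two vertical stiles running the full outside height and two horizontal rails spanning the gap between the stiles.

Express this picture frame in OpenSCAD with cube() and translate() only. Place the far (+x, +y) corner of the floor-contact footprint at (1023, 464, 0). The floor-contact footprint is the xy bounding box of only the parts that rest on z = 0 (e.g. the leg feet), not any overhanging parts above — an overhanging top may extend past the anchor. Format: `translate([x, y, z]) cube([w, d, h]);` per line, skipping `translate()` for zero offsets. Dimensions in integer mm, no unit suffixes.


translate([360, 449, 0]) cube([27, 15, 321]);
translate([996, 449, 0]) cube([27, 15, 321]);
translate([387, 449, 0]) cube([609, 15, 27]);
translate([387, 449, 294]) cube([609, 15, 27]);


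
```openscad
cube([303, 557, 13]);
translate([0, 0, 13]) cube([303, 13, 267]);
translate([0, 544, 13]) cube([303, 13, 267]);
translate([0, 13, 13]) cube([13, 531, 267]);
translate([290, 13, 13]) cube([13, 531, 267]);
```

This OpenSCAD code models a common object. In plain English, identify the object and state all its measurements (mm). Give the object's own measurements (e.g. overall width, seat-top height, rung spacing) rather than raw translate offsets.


An open-topped rectangular box: outside dimensions 303×557×280 mm, with a uniform wall and base thickness of 13 mm. The base is a full 303×557 slab on the floor; four walls sit on top of the base. The front and back walls (the −y and +y sides) span the full width; the two side walls fit between them.


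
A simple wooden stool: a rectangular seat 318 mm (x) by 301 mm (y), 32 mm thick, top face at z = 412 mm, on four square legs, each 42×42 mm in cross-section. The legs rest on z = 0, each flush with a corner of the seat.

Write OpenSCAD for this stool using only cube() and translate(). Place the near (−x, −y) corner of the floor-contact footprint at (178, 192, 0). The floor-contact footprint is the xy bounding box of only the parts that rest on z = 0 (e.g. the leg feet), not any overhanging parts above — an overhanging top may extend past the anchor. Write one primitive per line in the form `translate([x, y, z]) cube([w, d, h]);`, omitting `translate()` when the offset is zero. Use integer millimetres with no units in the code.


translate([178, 192, 380]) cube([318, 301, 32]);
translate([178, 192, 0]) cube([42, 42, 380]);
translate([454, 192, 0]) cube([42, 42, 380]);
translate([178, 451, 0]) cube([42, 42, 380]);
translate([454, 451, 0]) cube([42, 42, 380]);


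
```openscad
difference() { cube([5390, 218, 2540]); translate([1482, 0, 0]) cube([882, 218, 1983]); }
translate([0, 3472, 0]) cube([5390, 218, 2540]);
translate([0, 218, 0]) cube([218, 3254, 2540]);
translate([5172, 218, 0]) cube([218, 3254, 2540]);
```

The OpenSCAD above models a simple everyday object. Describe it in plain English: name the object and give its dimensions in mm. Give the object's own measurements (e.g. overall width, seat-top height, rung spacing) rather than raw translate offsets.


A single room: four walls, each 2540 mm tall and 218 mm thick, enclosing an outside footprint 5390×3690 mm (x × y), no floor or roof. The front and back walls (−y and +y sides) run the full x-width; the side walls fit between their inner faces. A door opening 882 mm wide and 1983 mm tall is cut through the front wall from the floor up, its −x edge 1482 mm from the wall's −x end.


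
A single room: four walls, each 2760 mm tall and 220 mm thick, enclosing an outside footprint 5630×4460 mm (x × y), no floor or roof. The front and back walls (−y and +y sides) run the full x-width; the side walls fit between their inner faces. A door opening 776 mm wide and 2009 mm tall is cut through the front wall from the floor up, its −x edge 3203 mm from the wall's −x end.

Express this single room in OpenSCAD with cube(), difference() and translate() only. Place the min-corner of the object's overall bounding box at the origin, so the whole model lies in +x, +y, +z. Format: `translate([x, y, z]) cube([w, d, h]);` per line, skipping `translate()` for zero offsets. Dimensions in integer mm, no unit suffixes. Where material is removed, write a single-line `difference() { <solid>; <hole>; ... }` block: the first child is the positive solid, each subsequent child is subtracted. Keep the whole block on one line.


difference() { cube([5630, 220, 2760]); translate([3203, 0, 0]) cube([776, 220, 2009]); }
translate([0, 4240, 0]) cube([5630, 220, 2760]);
translate([0, 220, 0]) cube([220, 4020, 2760]);
translate([5410, 220, 0]) cube([220, 4020, 2760]);


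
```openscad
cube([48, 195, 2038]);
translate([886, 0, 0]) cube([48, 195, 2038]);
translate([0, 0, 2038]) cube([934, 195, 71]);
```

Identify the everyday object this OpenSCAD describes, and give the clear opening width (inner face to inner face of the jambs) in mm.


A door frame. The clear opening width is 838 mm.

Two 2038 mm tall posts with a header on top — a door frame. The left jamb is 48 mm wide at x = 0; the right jamb starts at x = 886. The clear opening is 886 − 48 = 838 mm.


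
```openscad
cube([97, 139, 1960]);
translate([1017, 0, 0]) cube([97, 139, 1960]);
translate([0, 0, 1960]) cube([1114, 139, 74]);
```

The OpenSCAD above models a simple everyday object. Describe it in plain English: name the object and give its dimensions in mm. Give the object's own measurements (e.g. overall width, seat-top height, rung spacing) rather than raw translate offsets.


A door frame. The clear opening is 920 mm wide and 1960 mm high. Two 97 mm wide jambs, 139 mm deep, stand either side of the opening from the floor to the top of the opening. A 74 mm thick head sits across the top of both jambs, spanning the full outside width of the frame.


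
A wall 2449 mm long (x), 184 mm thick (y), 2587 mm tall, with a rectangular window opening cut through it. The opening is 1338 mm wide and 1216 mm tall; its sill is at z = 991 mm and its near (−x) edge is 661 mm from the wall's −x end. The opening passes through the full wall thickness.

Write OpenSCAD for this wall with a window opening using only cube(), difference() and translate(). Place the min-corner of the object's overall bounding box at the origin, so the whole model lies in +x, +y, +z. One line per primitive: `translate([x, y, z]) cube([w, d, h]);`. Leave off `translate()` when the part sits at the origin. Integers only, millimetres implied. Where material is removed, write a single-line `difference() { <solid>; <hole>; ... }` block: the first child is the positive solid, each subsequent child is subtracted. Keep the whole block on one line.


difference() { cube([2449, 184, 2587]); translate([661, 0, 991]) cube([1338, 184, 1216]); }


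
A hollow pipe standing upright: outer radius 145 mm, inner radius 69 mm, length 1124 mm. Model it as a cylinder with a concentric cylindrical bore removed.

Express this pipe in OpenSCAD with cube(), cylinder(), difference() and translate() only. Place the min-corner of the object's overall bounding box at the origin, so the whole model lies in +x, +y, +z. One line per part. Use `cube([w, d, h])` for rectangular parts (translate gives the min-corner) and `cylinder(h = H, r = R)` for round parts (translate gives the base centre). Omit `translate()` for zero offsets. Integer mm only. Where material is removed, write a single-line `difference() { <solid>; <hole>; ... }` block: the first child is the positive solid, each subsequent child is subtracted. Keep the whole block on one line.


difference() { translate([145, 145, 0]) cylinder(h = 1124, r = 145); translate([145, 145, 0]) cylinder(h = 1124, r = 69); }


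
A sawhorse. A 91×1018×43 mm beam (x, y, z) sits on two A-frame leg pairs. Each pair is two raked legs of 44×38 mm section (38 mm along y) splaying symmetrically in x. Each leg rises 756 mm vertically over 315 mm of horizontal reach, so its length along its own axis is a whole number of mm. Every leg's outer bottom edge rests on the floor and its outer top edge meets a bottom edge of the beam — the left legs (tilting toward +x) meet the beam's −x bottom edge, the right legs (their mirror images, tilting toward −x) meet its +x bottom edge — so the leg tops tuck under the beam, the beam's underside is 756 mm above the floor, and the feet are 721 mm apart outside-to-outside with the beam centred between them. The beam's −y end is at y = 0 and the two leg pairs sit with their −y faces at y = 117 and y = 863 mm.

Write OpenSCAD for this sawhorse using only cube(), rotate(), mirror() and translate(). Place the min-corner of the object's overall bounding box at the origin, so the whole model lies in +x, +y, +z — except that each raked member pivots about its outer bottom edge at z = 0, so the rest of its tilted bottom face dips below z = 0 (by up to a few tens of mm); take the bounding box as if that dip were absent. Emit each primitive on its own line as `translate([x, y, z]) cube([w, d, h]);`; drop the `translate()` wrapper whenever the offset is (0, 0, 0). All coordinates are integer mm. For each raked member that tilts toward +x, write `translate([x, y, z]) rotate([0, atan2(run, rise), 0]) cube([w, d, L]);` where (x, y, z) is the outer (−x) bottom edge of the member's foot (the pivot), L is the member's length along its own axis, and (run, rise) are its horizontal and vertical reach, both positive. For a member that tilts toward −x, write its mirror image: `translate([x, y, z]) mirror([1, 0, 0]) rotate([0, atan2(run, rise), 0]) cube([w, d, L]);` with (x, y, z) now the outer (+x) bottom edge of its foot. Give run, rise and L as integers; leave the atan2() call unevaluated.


translate([315, 0, 756]) cube([91, 1018, 43]);
translate([0, 117, 0]) rotate([0, atan2(315, 756), 0]) cube([44, 38, 819]);
translate([721, 117, 0]) mirror([1, 0, 0]) rotate([0, atan2(315, 756), 0]) cube([44, 38, 819]);
translate([0, 863, 0]) rotate([0, atan2(315, 756), 0]) cube([44, 38, 819]);
translate([721, 863, 0]) mirror([1, 0, 0]) rotate([0, atan2(315, 756), 0]) cube([44, 38, 819]);


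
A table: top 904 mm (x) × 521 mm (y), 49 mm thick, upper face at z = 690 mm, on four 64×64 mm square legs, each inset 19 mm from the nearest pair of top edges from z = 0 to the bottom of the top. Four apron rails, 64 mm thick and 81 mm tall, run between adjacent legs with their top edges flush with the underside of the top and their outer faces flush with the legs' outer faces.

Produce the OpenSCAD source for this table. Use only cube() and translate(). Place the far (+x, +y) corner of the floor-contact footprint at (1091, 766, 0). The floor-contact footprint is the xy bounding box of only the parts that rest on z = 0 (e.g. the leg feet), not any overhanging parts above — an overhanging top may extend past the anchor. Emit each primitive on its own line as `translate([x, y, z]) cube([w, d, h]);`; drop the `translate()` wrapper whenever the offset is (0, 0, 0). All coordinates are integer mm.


// leg_h = 690 - 49 = 641
// apron z = 641 - 81 = 560
translate([206, 264, 641]) cube([904, 521, 49]);
translate([225, 283, 0]) cube([64, 64, 641]);
translate([1027, 283, 0]) cube([64, 64, 641]);
translate([225, 702, 0]) cube([64, 64, 641]);
translate([1027, 702, 0]) cube([64, 64, 641]);
translate([289, 283, 560]) cube([738, 64, 81]);
translate([289, 702, 560]) cube([738, 64, 81]);
translate([225, 347, 560]) cube([64, 355, 81]);
translate([1027, 347, 560]) cube([64, 355, 81]);


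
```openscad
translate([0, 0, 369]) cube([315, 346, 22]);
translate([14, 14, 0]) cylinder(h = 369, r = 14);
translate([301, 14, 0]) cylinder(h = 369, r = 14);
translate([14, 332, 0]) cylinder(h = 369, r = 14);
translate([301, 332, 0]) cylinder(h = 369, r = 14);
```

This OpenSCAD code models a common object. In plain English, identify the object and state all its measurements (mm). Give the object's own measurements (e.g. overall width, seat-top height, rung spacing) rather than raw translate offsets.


A four-legged stool. The seat is a 315×346×22 mm slab whose top surface is at z = 391 mm; four round legs, each 28 mm in diameter, run from the floor (z = 0) to the underside of the seat, each leg's axis is inset half a diameter from the nearest pair of seat edges (so the leg's bounding box is flush with the corner).


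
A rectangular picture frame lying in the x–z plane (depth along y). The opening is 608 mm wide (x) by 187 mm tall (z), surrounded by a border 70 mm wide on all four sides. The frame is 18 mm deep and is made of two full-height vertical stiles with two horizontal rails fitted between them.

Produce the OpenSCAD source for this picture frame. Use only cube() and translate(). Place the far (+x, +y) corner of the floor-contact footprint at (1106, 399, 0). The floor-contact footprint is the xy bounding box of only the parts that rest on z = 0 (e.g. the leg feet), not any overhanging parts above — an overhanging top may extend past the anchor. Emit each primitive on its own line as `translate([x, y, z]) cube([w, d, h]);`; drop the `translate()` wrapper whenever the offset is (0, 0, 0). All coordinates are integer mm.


translate([358, 381, 0]) cube([70, 18, 327]);
translate([1036, 381, 0]) cube([70, 18, 327]);
translate([428, 381, 0]) cube([608, 18, 70]);
translate([428, 381, 257]) cube([608, 18, 70]);


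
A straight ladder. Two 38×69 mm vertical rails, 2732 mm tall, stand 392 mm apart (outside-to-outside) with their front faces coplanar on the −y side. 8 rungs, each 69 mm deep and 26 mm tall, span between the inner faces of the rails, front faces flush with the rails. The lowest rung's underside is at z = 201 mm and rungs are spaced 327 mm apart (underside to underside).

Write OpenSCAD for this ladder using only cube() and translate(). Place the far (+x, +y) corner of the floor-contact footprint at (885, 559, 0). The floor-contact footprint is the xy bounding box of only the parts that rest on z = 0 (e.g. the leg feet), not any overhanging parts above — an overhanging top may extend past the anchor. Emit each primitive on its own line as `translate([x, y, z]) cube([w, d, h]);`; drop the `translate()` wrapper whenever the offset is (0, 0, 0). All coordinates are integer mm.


translate([493, 490, 0]) cube([38, 69, 2732]);
translate([847, 490, 0]) cube([38, 69, 2732]);
translate([531, 490, 201]) cube([316, 69, 26]);
translate([531, 490, 528]) cube([316, 69, 26]);
translate([531, 490, 855]) cube([316, 69, 26]);
translate([531, 490, 1182]) cube([316, 69, 26]);
translate([531, 490, 1509]) cube([316, 69, 26]);
translate([531, 490, 1836]) cube([316, 69, 26]);
translate([531, 490, 2163]) cube([316, 69, 26]);
translate([531, 490, 2490]) cube([316, 69, 26]);


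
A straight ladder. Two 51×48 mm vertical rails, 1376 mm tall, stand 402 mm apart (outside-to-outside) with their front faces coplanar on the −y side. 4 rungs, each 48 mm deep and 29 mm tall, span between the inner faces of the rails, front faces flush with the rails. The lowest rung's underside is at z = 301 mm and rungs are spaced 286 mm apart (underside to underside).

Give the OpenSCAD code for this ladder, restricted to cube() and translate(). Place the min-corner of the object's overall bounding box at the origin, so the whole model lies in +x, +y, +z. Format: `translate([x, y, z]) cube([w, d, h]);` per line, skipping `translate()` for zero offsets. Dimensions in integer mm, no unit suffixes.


// rung span = 402 - 2*51 = 300
// rung[k] z = 301 + k*286
cube([51, 48, 1376]);
translate([351, 0, 0]) cube([51, 48, 1376]);
translate([51, 0, 301]) cube([300, 48, 29]);
translate([51, 0, 587]) cube([300, 48, 29]);
translate([51, 0, 873]) cube([300, 48, 29]);
translate([51, 0, 1159]) cube([300, 48, 29]);


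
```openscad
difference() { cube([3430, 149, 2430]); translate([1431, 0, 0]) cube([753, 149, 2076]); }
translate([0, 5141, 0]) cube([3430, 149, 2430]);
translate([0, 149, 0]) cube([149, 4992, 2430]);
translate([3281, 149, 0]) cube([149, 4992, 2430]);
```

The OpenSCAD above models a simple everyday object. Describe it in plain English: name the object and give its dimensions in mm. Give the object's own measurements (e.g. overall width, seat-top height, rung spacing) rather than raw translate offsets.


A single room: four walls, each 2430 mm tall and 149 mm thick, enclosing an outside footprint 3430×5290 mm (x × y), no floor or roof. The front and back walls (−y and +y sides) run the full x-width; the side walls fit between their inner faces. A door opening 753 mm wide and 2076 mm tall is cut through the front wall from the floor up, its −x edge 1431 mm from the wall's −x end.


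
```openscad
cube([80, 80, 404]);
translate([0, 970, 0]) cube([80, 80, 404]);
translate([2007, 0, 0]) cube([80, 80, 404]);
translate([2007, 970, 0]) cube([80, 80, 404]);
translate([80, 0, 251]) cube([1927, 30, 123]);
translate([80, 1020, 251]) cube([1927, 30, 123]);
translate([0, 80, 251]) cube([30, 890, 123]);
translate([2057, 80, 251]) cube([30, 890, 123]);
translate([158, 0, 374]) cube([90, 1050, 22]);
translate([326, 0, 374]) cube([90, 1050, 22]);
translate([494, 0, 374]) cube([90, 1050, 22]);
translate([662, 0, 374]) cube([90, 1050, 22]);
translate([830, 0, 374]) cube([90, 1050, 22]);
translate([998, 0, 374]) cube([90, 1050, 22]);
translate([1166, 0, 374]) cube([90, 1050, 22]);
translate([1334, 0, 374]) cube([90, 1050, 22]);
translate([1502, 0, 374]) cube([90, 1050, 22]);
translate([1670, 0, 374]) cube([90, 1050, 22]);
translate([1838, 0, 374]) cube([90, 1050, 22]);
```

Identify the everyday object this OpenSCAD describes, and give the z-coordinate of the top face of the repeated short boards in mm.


A bed frame. The slat-top height is 396 mm.

Four posts, four rails, and a row of slats — a bed frame. Slats sit on the rails at z = 251 + 123 = 374; with slat thickness 22, the top is 396 mm.


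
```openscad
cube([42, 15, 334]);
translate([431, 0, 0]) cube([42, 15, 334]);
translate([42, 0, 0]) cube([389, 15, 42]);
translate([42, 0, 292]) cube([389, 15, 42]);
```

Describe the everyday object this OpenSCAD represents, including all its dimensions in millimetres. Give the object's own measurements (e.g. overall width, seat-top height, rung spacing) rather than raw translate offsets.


A rectangular picture frame lying in the x–z plane (depth along y). The opening is 389 mm wide (x) by 250 mm tall (z), surrounded by a border 42 mm wide on all four sides. The frame is 15 mm deep and is made of two full-height vertical stiles with two horizontal rails fitted between them.


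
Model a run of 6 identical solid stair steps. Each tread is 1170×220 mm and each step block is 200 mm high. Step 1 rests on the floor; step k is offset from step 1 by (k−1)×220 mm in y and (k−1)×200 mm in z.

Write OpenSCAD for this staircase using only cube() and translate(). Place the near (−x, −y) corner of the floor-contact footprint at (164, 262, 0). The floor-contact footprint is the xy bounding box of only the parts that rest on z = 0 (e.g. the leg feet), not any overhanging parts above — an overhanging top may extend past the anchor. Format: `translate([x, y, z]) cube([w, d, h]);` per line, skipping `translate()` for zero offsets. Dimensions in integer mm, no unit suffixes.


translate([164, 262, 0]) cube([1170, 220, 200]);
translate([164, 482, 200]) cube([1170, 220, 200]);
translate([164, 702, 400]) cube([1170, 220, 200]);
translate([164, 922, 600]) cube([1170, 220, 200]);
translate([164, 1142, 800]) cube([1170, 220, 200]);
translate([164, 1362, 1000]) cube([1170, 220, 200]);


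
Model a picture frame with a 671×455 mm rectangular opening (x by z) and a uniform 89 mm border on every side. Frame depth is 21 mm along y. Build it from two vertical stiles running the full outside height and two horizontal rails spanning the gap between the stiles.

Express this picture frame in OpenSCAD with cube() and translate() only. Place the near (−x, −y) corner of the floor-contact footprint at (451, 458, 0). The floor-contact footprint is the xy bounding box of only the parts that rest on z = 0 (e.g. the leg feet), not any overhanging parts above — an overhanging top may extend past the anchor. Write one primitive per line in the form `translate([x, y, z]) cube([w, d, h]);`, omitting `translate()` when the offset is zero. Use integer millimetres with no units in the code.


translate([451, 458, 0]) cube([89, 21, 633]);
translate([1211, 458, 0]) cube([89, 21, 633]);
translate([540, 458, 0]) cube([671, 21, 89]);
translate([540, 458, 544]) cube([671, 21, 89]);


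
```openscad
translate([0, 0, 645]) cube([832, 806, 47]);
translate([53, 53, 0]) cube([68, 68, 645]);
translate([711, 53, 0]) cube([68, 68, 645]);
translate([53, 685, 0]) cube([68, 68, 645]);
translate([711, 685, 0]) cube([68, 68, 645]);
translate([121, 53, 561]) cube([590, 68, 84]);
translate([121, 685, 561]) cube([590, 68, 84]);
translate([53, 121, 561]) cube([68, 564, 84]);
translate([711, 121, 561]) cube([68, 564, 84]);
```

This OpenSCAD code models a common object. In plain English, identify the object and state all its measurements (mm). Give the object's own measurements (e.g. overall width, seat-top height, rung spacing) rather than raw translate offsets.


A rectangular dining table. The top is 832×806×47 mm with its upper surface at z = 692 mm. It stands on four 68×68 mm square legs, each inset 53 mm from the nearest pair of top edges, running from the floor to the underside of the top. Four apron rails, 68 mm thick and 84 mm tall, run between adjacent legs with their top edges flush with the underside of the top and their outer faces flush with the legs' outer faces.


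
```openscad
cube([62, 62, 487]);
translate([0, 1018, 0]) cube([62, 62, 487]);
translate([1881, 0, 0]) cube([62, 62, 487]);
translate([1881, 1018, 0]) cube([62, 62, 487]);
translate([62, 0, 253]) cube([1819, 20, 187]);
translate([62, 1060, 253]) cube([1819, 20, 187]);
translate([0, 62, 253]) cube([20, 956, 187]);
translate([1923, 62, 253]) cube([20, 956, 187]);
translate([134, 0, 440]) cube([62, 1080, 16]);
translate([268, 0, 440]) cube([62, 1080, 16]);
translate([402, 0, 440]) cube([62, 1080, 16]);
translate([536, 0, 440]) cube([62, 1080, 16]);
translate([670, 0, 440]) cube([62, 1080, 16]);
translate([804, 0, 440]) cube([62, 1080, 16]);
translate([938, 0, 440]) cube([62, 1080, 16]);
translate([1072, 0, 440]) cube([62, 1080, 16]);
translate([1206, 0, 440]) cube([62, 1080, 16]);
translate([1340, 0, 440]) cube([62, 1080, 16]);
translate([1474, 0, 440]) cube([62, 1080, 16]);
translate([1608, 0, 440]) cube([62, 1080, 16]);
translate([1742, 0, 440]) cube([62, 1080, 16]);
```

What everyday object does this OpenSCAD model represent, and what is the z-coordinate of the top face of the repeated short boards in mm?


A bed frame. The slat-top height is 456 mm.

Four posts, four rails, and a row of slats — a bed frame. Slats sit on the rails at z = 253 + 187 = 440; with slat thickness 16, the top is 456 mm.


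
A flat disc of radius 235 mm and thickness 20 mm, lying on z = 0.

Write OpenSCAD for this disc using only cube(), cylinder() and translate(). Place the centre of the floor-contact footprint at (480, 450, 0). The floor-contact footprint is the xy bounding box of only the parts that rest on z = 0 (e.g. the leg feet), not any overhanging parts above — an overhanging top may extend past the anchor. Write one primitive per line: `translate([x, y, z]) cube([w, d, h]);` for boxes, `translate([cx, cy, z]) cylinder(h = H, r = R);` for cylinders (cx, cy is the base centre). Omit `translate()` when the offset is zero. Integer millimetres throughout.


translate([480, 450, 0]) cylinder(h = 20, r = 235);


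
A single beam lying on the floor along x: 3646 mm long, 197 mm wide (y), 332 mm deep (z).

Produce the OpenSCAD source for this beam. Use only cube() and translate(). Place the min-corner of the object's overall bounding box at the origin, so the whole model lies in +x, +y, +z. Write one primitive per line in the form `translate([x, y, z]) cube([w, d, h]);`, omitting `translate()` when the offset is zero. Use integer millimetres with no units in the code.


cube([3646, 197, 332]);


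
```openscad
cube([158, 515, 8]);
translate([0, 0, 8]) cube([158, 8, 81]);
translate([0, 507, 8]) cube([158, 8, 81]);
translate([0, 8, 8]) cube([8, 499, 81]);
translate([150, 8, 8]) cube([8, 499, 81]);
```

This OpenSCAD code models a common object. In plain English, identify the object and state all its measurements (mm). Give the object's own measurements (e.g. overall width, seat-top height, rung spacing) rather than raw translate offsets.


An open-topped rectangular box: outside dimensions 158×515×89 mm, with a uniform wall and base thickness of 8 mm. The base is a full 158×515 slab on the floor; four walls sit on top of the base. The front and back walls (the −y and +y sides) span the full width; the two side walls fit between them.
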